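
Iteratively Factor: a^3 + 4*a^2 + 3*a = (a + 3)*(a^2 + a) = (a + 1)*(a + 3)*(a)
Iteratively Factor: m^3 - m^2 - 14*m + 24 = (m - 2)*(m^2 + m - 12) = (m - 2)*(m + 4)*(m - 3)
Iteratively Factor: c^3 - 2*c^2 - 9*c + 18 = (c - 3)*(c^2 + c - 6) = (c - 3)*(c - 2)*(c + 3)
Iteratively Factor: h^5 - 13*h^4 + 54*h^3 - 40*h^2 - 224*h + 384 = (h - 3)*(h^4 - 10*h^3 + 24*h^2 + 32*h - 128) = (h - 3)*(h + 2)*(h^3 - 12*h^2 + 48*h - 64) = (h - 4)*(h - 3)*(h + 2)*(h^2 - 8*h + 16) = (h - 4)^2*(h - 3)*(h + 2)*(h - 4)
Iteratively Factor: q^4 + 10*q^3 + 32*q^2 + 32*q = (q + 4)*(q^3 + 6*q^2 + 8*q) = (q + 2)*(q + 4)*(q^2 + 4*q) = q*(q + 2)*(q + 4)*(q + 4)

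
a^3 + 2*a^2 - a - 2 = (a - 1)*(a + 1)*(a + 2)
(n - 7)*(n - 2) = n^2 - 9*n + 14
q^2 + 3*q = q*(q + 3)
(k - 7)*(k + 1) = k^2 - 6*k - 7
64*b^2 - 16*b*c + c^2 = (-8*b + c)^2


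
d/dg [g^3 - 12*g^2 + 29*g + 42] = 3*g^2 - 24*g + 29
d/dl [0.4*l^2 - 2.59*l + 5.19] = 0.8*l - 2.59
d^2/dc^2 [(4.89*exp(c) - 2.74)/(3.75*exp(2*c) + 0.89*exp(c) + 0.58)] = (68.765625*exp(4*c) - 170.445375*exp(3*c) - 91.24875*exp(2*c) + 19.143428*exp(c) + 3.059384)*exp(c)/(52.734375*exp(6*c) + 37.546875*exp(5*c) + 33.379875*exp(4*c) + 12.319469*exp(3*c) + 5.162754*exp(2*c) + 0.898188*exp(c) + 0.195112)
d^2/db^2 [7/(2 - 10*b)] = -175/(5*b - 1)^3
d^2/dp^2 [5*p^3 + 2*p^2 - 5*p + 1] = 30*p + 4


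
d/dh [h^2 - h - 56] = 2*h - 1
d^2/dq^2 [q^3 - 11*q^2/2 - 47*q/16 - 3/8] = 6*q - 11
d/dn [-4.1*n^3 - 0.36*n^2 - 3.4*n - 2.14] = -12.3*n^2 - 0.72*n - 3.4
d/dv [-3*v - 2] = -3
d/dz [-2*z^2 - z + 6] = -4*z - 1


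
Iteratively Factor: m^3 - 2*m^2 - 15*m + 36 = (m - 3)*(m^2 + m - 12) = (m - 3)*(m + 4)*(m - 3)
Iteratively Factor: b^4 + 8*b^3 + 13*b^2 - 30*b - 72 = (b + 3)*(b^3 + 5*b^2 - 2*b - 24) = (b + 3)^2*(b^2 + 2*b - 8) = (b + 3)^2*(b + 4)*(b - 2)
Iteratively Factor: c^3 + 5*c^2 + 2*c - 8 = (c + 2)*(c^2 + 3*c - 4) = (c + 2)*(c + 4)*(c - 1)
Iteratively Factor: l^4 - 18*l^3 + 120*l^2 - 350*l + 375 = (l - 5)*(l^3 - 13*l^2 + 55*l - 75) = (l - 5)*(l - 3)*(l^2 - 10*l + 25) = (l - 5)^2*(l - 3)*(l - 5)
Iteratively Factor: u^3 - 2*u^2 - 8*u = (u - 4)*(u^2 + 2*u) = (u - 4)*(u + 2)*(u)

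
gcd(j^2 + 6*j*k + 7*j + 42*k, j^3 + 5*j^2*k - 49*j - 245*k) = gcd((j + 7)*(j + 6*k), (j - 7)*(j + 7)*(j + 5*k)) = j + 7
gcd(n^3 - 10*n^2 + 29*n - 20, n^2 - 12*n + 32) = n - 4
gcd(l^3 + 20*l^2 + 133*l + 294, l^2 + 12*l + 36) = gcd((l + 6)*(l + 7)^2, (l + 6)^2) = l + 6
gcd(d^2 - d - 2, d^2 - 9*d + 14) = d - 2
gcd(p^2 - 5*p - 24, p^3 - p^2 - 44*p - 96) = p^2 - 5*p - 24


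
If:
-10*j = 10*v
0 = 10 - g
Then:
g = 10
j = -v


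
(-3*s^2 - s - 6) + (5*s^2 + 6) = 2*s^2 - s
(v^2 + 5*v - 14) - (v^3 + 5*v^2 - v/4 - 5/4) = -v^3 - 4*v^2 + 21*v/4 - 51/4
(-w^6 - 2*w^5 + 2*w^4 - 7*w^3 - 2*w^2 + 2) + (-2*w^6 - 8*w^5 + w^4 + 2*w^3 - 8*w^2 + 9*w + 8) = -3*w^6 - 10*w^5 + 3*w^4 - 5*w^3 - 10*w^2 + 9*w + 10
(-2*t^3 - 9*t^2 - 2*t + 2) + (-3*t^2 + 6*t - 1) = -2*t^3 - 12*t^2 + 4*t + 1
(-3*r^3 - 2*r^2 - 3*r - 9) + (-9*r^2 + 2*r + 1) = -3*r^3 - 11*r^2 - r - 8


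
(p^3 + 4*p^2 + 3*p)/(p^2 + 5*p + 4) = p*(p + 3)/(p + 4)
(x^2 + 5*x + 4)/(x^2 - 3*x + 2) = (x^2 + 5*x + 4)/(x^2 - 3*x + 2)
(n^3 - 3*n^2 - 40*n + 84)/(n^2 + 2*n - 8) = (n^2 - n - 42)/(n + 4)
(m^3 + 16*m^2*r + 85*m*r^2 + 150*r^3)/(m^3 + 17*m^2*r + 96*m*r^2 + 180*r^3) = (m + 5*r)/(m + 6*r)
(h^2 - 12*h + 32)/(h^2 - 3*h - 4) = (h - 8)/(h + 1)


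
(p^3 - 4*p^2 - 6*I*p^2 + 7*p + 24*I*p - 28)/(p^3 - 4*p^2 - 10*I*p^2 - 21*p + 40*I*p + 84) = (p + I)/(p - 3*I)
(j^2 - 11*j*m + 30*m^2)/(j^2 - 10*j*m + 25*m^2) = (j - 6*m)/(j - 5*m)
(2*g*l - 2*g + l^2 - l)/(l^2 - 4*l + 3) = (2*g + l)/(l - 3)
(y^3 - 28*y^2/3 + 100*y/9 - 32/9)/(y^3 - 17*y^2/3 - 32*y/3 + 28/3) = (3*y^2 - 26*y + 16)/(3*(y^2 - 5*y - 14))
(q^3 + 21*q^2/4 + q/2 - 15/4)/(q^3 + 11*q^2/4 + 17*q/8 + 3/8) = 2*(4*q^2 + 17*q - 15)/(8*q^2 + 14*q + 3)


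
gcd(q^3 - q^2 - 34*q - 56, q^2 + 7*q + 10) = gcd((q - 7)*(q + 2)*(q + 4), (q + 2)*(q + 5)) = q + 2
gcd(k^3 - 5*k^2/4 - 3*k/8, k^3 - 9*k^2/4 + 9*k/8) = k^2 - 3*k/2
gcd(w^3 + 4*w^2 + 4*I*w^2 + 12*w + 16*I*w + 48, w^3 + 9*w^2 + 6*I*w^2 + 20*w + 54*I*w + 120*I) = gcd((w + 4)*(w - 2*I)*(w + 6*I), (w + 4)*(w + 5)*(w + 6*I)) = w^2 + w*(4 + 6*I) + 24*I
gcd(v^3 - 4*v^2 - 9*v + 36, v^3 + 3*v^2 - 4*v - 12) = v + 3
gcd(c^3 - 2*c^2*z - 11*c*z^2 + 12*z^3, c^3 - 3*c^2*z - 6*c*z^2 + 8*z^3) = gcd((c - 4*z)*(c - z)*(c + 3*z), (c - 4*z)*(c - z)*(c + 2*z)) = c^2 - 5*c*z + 4*z^2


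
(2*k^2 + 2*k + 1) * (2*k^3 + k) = 4*k^5 + 4*k^4 + 4*k^3 + 2*k^2 + k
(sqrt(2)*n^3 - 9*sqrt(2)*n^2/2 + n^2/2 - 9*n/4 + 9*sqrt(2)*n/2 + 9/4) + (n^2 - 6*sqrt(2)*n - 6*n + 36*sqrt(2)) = sqrt(2)*n^3 - 9*sqrt(2)*n^2/2 + 3*n^2/2 - 33*n/4 - 3*sqrt(2)*n/2 + 9/4 + 36*sqrt(2)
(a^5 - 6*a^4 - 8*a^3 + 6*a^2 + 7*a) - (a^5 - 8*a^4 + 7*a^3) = 2*a^4 - 15*a^3 + 6*a^2 + 7*a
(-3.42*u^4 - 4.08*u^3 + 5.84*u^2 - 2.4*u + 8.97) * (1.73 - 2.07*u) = 7.0794*u^5 + 2.529*u^4 - 19.1472*u^3 + 15.0712*u^2 - 22.7199*u + 15.5181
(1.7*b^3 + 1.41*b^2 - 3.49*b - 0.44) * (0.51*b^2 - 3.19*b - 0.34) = 0.867*b^5 - 4.7039*b^4 - 6.8558*b^3 + 10.4293*b^2 + 2.5902*b + 0.1496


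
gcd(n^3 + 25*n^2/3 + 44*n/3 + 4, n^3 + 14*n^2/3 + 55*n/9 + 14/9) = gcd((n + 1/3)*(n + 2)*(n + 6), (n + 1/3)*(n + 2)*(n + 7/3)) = n^2 + 7*n/3 + 2/3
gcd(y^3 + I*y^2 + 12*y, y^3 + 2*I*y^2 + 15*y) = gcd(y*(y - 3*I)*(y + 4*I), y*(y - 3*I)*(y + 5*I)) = y^2 - 3*I*y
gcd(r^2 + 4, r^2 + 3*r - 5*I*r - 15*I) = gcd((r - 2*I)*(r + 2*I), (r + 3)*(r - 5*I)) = 1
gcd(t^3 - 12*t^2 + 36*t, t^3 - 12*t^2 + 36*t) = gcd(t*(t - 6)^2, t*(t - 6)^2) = t^3 - 12*t^2 + 36*t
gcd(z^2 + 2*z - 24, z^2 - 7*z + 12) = z - 4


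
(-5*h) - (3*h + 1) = -8*h - 1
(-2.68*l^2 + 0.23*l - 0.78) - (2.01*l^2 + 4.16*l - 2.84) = -4.69*l^2 - 3.93*l + 2.06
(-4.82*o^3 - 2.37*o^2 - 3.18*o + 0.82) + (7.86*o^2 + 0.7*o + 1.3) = -4.82*o^3 + 5.49*o^2 - 2.48*o + 2.12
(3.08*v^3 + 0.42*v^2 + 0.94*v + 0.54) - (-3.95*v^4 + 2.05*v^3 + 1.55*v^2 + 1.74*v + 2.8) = 3.95*v^4 + 1.03*v^3 - 1.13*v^2 - 0.8*v - 2.26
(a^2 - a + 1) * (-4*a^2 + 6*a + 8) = -4*a^4 + 10*a^3 - 2*a^2 - 2*a + 8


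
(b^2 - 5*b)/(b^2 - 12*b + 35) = b/(b - 7)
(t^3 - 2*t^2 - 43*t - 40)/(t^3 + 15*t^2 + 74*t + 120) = (t^2 - 7*t - 8)/(t^2 + 10*t + 24)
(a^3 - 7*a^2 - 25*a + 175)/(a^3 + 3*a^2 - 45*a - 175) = (a - 5)/(a + 5)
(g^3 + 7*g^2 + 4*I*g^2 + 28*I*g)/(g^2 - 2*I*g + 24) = g*(g + 7)/(g - 6*I)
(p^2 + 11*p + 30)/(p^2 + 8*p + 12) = (p + 5)/(p + 2)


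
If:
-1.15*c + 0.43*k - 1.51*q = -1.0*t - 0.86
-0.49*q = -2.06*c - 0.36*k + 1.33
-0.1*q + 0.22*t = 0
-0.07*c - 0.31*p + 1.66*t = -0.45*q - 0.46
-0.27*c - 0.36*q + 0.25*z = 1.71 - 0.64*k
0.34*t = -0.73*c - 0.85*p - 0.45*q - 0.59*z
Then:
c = 1.26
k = -9.63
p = -16.21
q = -4.48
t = -2.04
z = 26.39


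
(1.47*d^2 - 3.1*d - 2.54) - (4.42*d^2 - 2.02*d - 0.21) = -2.95*d^2 - 1.08*d - 2.33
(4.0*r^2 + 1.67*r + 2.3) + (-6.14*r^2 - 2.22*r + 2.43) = -2.14*r^2 - 0.55*r + 4.73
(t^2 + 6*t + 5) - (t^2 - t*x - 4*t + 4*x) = t*x + 10*t - 4*x + 5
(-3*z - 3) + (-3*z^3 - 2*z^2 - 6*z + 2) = -3*z^3 - 2*z^2 - 9*z - 1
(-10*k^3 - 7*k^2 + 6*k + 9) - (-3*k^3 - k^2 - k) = -7*k^3 - 6*k^2 + 7*k + 9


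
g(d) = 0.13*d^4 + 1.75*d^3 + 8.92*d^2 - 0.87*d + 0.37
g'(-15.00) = -842.22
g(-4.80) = 85.54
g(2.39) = 77.38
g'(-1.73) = -18.71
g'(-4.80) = -23.05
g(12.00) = 6994.09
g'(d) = 0.52*d^3 + 5.25*d^2 + 17.84*d - 0.87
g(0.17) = 0.49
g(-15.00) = 2695.42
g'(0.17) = 2.32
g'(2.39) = 78.86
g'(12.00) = 1867.77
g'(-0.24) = -4.86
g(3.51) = 202.62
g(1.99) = 49.79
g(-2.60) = 38.11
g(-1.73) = 20.68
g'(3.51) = 148.92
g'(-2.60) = -20.90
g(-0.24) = 1.07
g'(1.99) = 59.52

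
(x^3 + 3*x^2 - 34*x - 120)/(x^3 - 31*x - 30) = (x + 4)/(x + 1)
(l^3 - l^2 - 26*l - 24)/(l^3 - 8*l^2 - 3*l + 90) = (l^2 + 5*l + 4)/(l^2 - 2*l - 15)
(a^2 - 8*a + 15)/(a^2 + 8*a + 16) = (a^2 - 8*a + 15)/(a^2 + 8*a + 16)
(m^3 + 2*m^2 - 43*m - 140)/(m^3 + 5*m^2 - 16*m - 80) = (m - 7)/(m - 4)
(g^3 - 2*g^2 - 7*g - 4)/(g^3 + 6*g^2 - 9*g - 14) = (g^2 - 3*g - 4)/(g^2 + 5*g - 14)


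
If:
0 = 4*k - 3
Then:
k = 3/4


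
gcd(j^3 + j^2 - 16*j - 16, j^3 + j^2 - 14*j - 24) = j - 4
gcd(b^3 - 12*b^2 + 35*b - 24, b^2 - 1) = b - 1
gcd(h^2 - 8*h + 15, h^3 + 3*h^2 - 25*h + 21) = h - 3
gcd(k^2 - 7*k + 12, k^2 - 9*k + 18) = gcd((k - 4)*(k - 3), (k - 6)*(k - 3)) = k - 3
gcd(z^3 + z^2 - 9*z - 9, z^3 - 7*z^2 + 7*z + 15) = z^2 - 2*z - 3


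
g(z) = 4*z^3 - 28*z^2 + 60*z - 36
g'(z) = 12*z^2 - 56*z + 60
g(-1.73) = -244.31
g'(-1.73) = 192.79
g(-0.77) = -100.63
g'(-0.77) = 110.23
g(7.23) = 445.89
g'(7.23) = 282.39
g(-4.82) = -1423.63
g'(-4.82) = 608.71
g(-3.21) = -649.42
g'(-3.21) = 363.41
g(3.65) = 4.48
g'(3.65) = 15.47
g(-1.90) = -278.52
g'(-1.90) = 209.72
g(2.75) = 0.44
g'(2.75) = -3.25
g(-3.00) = -576.00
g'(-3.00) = 336.00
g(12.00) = 3564.00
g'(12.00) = 1116.00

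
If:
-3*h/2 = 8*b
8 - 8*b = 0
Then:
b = 1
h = -16/3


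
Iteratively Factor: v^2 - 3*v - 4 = (v + 1)*(v - 4)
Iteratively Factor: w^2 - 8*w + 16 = (w - 4)*(w - 4)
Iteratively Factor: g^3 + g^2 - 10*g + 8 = (g + 4)*(g^2 - 3*g + 2) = (g - 1)*(g + 4)*(g - 2)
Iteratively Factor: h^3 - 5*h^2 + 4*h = (h - 1)*(h^2 - 4*h) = (h - 4)*(h - 1)*(h)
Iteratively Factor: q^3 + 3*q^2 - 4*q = (q + 4)*(q^2 - q) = (q - 1)*(q + 4)*(q)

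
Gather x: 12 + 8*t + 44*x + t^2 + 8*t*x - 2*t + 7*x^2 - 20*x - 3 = t^2 + 6*t + 7*x^2 + x*(8*t + 24) + 9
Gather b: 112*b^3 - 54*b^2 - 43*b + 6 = 112*b^3 - 54*b^2 - 43*b + 6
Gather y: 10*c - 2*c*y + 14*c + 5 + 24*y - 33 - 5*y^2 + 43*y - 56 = 24*c - 5*y^2 + y*(67 - 2*c) - 84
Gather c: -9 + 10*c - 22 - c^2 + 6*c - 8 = -c^2 + 16*c - 39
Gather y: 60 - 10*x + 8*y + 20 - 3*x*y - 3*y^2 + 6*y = -10*x - 3*y^2 + y*(14 - 3*x) + 80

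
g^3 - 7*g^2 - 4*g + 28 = (g - 7)*(g - 2)*(g + 2)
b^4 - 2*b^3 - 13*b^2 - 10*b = b*(b - 5)*(b + 1)*(b + 2)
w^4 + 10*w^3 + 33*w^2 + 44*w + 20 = (w + 1)*(w + 2)^2*(w + 5)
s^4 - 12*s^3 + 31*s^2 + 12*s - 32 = (s - 8)*(s - 4)*(s - 1)*(s + 1)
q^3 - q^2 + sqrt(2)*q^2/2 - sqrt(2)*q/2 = q*(q - 1)*(q + sqrt(2)/2)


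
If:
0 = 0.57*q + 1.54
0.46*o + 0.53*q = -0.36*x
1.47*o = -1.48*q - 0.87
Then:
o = 2.13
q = -2.70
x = 1.26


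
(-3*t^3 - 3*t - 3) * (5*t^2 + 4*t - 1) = -15*t^5 - 12*t^4 - 12*t^3 - 27*t^2 - 9*t + 3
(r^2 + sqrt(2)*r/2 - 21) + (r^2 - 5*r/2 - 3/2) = 2*r^2 - 5*r/2 + sqrt(2)*r/2 - 45/2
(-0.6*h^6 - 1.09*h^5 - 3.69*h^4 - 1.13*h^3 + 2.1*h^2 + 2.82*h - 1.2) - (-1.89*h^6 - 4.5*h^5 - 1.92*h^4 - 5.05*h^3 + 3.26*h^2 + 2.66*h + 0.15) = 1.29*h^6 + 3.41*h^5 - 1.77*h^4 + 3.92*h^3 - 1.16*h^2 + 0.16*h - 1.35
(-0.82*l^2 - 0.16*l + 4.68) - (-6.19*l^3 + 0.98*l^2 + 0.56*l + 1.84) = 6.19*l^3 - 1.8*l^2 - 0.72*l + 2.84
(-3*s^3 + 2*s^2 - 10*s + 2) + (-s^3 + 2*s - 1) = -4*s^3 + 2*s^2 - 8*s + 1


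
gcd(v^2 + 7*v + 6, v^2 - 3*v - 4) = v + 1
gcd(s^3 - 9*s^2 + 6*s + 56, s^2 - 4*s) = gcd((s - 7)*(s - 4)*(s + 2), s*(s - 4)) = s - 4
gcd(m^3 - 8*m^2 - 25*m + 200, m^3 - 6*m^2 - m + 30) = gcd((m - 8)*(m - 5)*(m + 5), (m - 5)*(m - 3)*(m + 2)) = m - 5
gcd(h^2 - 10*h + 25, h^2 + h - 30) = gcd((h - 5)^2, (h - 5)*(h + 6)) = h - 5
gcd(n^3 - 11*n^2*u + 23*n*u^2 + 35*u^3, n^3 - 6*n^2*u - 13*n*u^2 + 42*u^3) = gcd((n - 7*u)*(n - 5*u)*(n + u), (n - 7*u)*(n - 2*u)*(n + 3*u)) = -n + 7*u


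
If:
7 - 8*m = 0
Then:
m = 7/8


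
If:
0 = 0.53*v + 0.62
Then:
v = -1.17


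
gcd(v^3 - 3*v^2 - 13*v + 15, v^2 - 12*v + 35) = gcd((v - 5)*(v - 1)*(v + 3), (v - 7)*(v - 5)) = v - 5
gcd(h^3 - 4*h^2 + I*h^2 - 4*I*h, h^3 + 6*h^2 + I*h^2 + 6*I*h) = h^2 + I*h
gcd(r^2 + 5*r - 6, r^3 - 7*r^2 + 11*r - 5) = r - 1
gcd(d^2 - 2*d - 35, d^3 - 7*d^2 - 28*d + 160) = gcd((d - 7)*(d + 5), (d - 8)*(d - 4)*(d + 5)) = d + 5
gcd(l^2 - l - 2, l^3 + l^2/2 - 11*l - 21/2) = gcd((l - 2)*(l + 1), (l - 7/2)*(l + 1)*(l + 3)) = l + 1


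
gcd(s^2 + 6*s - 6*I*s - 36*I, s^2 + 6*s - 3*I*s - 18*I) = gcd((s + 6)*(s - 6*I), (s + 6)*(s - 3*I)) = s + 6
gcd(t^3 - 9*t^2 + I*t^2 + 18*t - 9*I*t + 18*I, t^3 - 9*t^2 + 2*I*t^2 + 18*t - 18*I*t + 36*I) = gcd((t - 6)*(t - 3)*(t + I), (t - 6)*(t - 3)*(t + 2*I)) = t^2 - 9*t + 18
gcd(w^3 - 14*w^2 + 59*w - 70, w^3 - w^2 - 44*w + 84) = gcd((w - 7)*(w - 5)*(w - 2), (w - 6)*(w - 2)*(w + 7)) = w - 2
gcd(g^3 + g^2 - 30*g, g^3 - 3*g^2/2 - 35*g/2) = g^2 - 5*g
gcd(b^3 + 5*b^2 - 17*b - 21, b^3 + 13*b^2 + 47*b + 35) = b^2 + 8*b + 7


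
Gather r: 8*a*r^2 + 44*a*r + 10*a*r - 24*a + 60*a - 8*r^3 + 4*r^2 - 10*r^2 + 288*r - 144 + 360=36*a - 8*r^3 + r^2*(8*a - 6) + r*(54*a + 288) + 216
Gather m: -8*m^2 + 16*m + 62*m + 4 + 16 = -8*m^2 + 78*m + 20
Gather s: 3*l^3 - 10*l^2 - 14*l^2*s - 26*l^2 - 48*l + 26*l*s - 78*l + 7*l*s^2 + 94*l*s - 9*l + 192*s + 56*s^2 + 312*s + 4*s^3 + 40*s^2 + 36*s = 3*l^3 - 36*l^2 - 135*l + 4*s^3 + s^2*(7*l + 96) + s*(-14*l^2 + 120*l + 540)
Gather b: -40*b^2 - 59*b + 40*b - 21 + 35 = -40*b^2 - 19*b + 14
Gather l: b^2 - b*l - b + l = b^2 - b + l*(1 - b)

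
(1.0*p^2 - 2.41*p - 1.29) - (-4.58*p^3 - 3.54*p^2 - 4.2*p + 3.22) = 4.58*p^3 + 4.54*p^2 + 1.79*p - 4.51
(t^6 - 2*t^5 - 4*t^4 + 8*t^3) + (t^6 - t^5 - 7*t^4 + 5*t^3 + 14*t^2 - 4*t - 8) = 2*t^6 - 3*t^5 - 11*t^4 + 13*t^3 + 14*t^2 - 4*t - 8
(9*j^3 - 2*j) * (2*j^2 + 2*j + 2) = 18*j^5 + 18*j^4 + 14*j^3 - 4*j^2 - 4*j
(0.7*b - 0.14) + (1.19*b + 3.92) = 1.89*b + 3.78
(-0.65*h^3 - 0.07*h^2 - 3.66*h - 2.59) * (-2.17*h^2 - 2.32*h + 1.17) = 1.4105*h^5 + 1.6599*h^4 + 7.3441*h^3 + 14.0296*h^2 + 1.7266*h - 3.0303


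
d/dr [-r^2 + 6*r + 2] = 6 - 2*r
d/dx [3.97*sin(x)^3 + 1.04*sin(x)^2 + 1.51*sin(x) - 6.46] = (11.91*sin(x)^2 + 2.08*sin(x) + 1.51)*cos(x)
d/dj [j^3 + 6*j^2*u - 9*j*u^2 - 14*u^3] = 3*j^2 + 12*j*u - 9*u^2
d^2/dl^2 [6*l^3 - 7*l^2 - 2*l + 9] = 36*l - 14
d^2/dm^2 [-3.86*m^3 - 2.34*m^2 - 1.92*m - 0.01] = -23.16*m - 4.68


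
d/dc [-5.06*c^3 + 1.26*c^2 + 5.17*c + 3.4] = -15.18*c^2 + 2.52*c + 5.17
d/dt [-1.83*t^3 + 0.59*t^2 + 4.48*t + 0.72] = -5.49*t^2 + 1.18*t + 4.48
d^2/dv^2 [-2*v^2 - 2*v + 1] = -4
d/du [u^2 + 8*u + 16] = 2*u + 8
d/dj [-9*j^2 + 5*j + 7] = 5 - 18*j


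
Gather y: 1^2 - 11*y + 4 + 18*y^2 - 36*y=18*y^2 - 47*y + 5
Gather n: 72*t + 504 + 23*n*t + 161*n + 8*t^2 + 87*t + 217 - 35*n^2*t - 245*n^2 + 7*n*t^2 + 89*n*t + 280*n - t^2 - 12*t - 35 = n^2*(-35*t - 245) + n*(7*t^2 + 112*t + 441) + 7*t^2 + 147*t + 686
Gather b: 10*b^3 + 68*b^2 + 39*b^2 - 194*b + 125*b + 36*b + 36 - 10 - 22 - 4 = 10*b^3 + 107*b^2 - 33*b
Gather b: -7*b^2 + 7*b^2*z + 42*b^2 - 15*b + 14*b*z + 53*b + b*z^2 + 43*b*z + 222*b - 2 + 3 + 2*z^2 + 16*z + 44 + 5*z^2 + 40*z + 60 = b^2*(7*z + 35) + b*(z^2 + 57*z + 260) + 7*z^2 + 56*z + 105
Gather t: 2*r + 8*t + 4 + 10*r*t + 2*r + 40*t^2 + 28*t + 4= 4*r + 40*t^2 + t*(10*r + 36) + 8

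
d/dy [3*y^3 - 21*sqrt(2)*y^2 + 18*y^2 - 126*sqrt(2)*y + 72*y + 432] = 9*y^2 - 42*sqrt(2)*y + 36*y - 126*sqrt(2) + 72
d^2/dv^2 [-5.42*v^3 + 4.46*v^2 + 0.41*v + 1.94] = 8.92 - 32.52*v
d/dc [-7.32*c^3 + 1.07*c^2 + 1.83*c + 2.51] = -21.96*c^2 + 2.14*c + 1.83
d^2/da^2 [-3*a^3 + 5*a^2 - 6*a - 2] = 10 - 18*a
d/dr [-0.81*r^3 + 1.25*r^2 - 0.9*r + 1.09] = -2.43*r^2 + 2.5*r - 0.9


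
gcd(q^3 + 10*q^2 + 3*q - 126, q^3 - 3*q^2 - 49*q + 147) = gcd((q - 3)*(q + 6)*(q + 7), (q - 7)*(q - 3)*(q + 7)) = q^2 + 4*q - 21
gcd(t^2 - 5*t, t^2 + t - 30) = t - 5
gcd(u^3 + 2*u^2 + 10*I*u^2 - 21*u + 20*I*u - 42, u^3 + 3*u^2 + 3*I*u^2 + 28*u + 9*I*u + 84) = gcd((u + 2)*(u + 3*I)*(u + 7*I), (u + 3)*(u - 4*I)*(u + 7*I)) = u + 7*I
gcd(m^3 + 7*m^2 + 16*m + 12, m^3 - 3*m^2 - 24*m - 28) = m^2 + 4*m + 4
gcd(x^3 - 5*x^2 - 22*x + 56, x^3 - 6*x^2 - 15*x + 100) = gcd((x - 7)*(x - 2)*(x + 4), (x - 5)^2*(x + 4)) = x + 4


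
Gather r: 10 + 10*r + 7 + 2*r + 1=12*r + 18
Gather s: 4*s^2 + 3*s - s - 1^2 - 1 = 4*s^2 + 2*s - 2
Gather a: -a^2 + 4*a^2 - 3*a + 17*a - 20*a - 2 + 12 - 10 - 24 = 3*a^2 - 6*a - 24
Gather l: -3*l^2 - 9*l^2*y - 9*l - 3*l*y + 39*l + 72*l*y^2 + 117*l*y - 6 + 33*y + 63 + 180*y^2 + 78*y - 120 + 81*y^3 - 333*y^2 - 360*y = l^2*(-9*y - 3) + l*(72*y^2 + 114*y + 30) + 81*y^3 - 153*y^2 - 249*y - 63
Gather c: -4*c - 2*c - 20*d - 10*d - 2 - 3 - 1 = -6*c - 30*d - 6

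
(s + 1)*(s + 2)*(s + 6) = s^3 + 9*s^2 + 20*s + 12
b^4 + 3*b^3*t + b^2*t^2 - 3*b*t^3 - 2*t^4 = (b - t)*(b + t)^2*(b + 2*t)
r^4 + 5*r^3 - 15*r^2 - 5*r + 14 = (r - 2)*(r - 1)*(r + 1)*(r + 7)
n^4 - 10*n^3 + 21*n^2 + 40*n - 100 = (n - 5)^2*(n - 2)*(n + 2)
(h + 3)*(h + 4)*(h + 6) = h^3 + 13*h^2 + 54*h + 72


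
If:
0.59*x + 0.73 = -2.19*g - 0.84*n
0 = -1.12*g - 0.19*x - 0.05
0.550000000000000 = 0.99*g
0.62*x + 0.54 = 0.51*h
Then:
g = 0.56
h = -3.24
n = 0.17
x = -3.54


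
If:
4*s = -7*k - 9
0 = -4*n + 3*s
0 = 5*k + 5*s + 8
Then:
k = -13/15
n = -11/20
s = -11/15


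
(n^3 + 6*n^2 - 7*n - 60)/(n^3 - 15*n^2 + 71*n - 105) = (n^2 + 9*n + 20)/(n^2 - 12*n + 35)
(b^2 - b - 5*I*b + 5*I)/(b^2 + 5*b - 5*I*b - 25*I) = (b - 1)/(b + 5)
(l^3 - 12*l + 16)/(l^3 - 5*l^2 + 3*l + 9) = (l^3 - 12*l + 16)/(l^3 - 5*l^2 + 3*l + 9)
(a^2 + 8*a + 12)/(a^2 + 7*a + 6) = (a + 2)/(a + 1)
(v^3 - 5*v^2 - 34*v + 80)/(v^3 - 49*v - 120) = (v - 2)/(v + 3)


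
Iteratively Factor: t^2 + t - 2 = (t - 1)*(t + 2)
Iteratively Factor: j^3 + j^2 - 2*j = (j)*(j^2 + j - 2) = j*(j + 2)*(j - 1)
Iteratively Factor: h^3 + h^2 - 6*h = (h - 2)*(h^2 + 3*h) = (h - 2)*(h + 3)*(h)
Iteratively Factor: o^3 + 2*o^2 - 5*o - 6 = (o - 2)*(o^2 + 4*o + 3) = (o - 2)*(o + 1)*(o + 3)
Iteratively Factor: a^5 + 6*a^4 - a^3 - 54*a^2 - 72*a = (a)*(a^4 + 6*a^3 - a^2 - 54*a - 72) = a*(a + 4)*(a^3 + 2*a^2 - 9*a - 18) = a*(a + 3)*(a + 4)*(a^2 - a - 6) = a*(a - 3)*(a + 3)*(a + 4)*(a + 2)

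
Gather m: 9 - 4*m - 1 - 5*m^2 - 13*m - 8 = -5*m^2 - 17*m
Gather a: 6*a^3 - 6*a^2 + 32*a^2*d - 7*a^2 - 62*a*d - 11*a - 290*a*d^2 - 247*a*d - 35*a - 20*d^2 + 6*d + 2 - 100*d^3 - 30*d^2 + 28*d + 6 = 6*a^3 + a^2*(32*d - 13) + a*(-290*d^2 - 309*d - 46) - 100*d^3 - 50*d^2 + 34*d + 8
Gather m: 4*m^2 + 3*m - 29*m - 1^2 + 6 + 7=4*m^2 - 26*m + 12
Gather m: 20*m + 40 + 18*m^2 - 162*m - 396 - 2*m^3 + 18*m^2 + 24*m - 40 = -2*m^3 + 36*m^2 - 118*m - 396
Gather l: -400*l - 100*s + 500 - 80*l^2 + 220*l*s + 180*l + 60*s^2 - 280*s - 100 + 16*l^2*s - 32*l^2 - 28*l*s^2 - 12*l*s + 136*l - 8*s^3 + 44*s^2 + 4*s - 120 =l^2*(16*s - 112) + l*(-28*s^2 + 208*s - 84) - 8*s^3 + 104*s^2 - 376*s + 280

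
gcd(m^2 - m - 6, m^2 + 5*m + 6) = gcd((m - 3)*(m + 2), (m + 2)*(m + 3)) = m + 2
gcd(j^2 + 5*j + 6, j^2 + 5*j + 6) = j^2 + 5*j + 6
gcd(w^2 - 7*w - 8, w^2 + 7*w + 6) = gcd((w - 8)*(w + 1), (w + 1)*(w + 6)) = w + 1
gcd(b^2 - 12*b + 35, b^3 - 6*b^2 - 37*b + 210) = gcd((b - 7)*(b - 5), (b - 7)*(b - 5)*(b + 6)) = b^2 - 12*b + 35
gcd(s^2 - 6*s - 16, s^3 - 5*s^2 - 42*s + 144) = s - 8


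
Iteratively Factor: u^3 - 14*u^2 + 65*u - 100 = (u - 4)*(u^2 - 10*u + 25) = (u - 5)*(u - 4)*(u - 5)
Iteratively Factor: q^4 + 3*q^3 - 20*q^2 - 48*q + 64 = (q - 4)*(q^3 + 7*q^2 + 8*q - 16) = (q - 4)*(q + 4)*(q^2 + 3*q - 4) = (q - 4)*(q - 1)*(q + 4)*(q + 4)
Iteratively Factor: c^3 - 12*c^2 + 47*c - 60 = (c - 4)*(c^2 - 8*c + 15) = (c - 4)*(c - 3)*(c - 5)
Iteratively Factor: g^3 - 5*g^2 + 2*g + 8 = (g - 4)*(g^2 - g - 2) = (g - 4)*(g - 2)*(g + 1)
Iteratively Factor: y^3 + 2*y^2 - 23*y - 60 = (y + 3)*(y^2 - y - 20) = (y + 3)*(y + 4)*(y - 5)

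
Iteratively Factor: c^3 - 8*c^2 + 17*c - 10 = (c - 2)*(c^2 - 6*c + 5) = (c - 2)*(c - 1)*(c - 5)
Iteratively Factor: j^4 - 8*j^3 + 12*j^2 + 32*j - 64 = (j - 4)*(j^3 - 4*j^2 - 4*j + 16) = (j - 4)*(j - 2)*(j^2 - 2*j - 8) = (j - 4)^2*(j - 2)*(j + 2)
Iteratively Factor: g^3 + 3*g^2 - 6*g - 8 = (g - 2)*(g^2 + 5*g + 4) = (g - 2)*(g + 1)*(g + 4)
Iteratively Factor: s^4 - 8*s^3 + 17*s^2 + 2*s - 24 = (s - 4)*(s^3 - 4*s^2 + s + 6) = (s - 4)*(s + 1)*(s^2 - 5*s + 6) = (s - 4)*(s - 3)*(s + 1)*(s - 2)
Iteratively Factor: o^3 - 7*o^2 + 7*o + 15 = (o + 1)*(o^2 - 8*o + 15) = (o - 5)*(o + 1)*(o - 3)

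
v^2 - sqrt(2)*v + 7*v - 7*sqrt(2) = (v + 7)*(v - sqrt(2))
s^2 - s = s*(s - 1)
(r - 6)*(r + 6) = r^2 - 36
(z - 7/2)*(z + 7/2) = z^2 - 49/4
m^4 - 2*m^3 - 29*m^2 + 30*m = m*(m - 6)*(m - 1)*(m + 5)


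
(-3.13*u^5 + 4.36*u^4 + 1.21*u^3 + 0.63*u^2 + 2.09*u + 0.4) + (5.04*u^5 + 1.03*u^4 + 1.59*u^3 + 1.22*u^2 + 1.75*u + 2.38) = 1.91*u^5 + 5.39*u^4 + 2.8*u^3 + 1.85*u^2 + 3.84*u + 2.78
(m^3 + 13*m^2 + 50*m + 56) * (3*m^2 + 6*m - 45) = 3*m^5 + 45*m^4 + 183*m^3 - 117*m^2 - 1914*m - 2520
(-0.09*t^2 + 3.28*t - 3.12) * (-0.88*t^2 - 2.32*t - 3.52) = 0.0792*t^4 - 2.6776*t^3 - 4.5472*t^2 - 4.3072*t + 10.9824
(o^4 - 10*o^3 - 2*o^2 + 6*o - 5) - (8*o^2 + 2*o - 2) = o^4 - 10*o^3 - 10*o^2 + 4*o - 3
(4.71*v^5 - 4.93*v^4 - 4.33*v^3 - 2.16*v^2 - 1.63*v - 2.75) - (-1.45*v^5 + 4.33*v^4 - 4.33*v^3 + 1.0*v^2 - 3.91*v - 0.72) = 6.16*v^5 - 9.26*v^4 - 3.16*v^2 + 2.28*v - 2.03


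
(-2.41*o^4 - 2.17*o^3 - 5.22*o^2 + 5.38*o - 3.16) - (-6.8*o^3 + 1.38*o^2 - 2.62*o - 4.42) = -2.41*o^4 + 4.63*o^3 - 6.6*o^2 + 8.0*o + 1.26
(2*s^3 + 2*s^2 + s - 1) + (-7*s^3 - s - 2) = -5*s^3 + 2*s^2 - 3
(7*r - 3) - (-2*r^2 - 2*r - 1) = 2*r^2 + 9*r - 2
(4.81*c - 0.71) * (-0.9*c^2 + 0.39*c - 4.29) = -4.329*c^3 + 2.5149*c^2 - 20.9118*c + 3.0459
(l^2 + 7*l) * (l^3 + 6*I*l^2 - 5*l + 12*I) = l^5 + 7*l^4 + 6*I*l^4 - 5*l^3 + 42*I*l^3 - 35*l^2 + 12*I*l^2 + 84*I*l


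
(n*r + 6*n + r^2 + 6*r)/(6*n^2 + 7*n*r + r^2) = (r + 6)/(6*n + r)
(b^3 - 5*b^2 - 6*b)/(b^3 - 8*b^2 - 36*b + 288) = b*(b + 1)/(b^2 - 2*b - 48)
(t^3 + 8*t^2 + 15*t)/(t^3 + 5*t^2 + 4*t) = (t^2 + 8*t + 15)/(t^2 + 5*t + 4)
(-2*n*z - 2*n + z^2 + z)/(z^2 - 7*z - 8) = (-2*n + z)/(z - 8)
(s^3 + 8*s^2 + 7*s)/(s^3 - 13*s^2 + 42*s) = (s^2 + 8*s + 7)/(s^2 - 13*s + 42)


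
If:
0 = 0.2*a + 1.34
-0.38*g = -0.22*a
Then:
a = -6.70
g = -3.88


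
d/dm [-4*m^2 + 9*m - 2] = 9 - 8*m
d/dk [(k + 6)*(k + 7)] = 2*k + 13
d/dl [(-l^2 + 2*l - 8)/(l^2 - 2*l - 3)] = 22*(l - 1)/(-l^2 + 2*l + 3)^2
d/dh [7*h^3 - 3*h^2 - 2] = 3*h*(7*h - 2)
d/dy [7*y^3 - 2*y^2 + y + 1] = 21*y^2 - 4*y + 1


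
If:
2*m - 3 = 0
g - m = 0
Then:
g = 3/2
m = 3/2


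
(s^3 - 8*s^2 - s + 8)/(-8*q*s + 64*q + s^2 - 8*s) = (1 - s^2)/(8*q - s)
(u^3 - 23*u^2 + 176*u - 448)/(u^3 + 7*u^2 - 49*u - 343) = (u^2 - 16*u + 64)/(u^2 + 14*u + 49)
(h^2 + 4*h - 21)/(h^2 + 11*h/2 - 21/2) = 2*(h - 3)/(2*h - 3)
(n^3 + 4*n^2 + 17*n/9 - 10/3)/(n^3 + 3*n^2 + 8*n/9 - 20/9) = (n + 3)/(n + 2)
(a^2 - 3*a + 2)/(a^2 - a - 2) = (a - 1)/(a + 1)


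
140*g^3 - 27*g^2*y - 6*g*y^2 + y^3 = (-7*g + y)*(-4*g + y)*(5*g + y)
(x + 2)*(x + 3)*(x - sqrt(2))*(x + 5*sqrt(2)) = x^4 + 5*x^3 + 4*sqrt(2)*x^3 - 4*x^2 + 20*sqrt(2)*x^2 - 50*x + 24*sqrt(2)*x - 60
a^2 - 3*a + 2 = (a - 2)*(a - 1)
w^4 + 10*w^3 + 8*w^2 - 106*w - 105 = (w - 3)*(w + 1)*(w + 5)*(w + 7)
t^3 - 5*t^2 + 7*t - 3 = (t - 3)*(t - 1)^2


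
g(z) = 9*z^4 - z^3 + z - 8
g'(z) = 36*z^3 - 3*z^2 + 1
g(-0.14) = -8.13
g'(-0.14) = 0.84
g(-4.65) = 4295.69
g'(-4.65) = -3683.47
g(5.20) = 6437.05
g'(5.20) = 4981.77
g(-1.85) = 101.90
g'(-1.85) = -237.21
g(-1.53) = 43.37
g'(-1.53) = -134.96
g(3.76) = 1741.45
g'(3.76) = 1872.25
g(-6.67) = 18095.43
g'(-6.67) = -10815.14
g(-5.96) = 11553.81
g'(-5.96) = -7727.08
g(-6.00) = 11866.00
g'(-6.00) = -7883.00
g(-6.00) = 11866.00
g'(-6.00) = -7883.00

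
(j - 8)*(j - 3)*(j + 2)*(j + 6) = j^4 - 3*j^3 - 52*j^2 + 60*j + 288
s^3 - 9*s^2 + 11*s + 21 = (s - 7)*(s - 3)*(s + 1)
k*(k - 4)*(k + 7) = k^3 + 3*k^2 - 28*k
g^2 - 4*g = g*(g - 4)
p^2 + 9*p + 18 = (p + 3)*(p + 6)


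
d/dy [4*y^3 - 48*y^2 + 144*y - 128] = 12*y^2 - 96*y + 144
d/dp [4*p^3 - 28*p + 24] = 12*p^2 - 28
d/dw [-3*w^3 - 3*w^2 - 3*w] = -9*w^2 - 6*w - 3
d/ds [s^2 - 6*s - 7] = 2*s - 6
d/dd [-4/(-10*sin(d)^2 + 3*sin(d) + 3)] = 4*(3 - 20*sin(d))*cos(d)/(-10*sin(d)^2 + 3*sin(d) + 3)^2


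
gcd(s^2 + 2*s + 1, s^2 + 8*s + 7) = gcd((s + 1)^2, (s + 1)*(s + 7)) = s + 1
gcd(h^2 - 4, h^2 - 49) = 1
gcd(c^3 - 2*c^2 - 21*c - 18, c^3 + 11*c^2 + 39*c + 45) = c + 3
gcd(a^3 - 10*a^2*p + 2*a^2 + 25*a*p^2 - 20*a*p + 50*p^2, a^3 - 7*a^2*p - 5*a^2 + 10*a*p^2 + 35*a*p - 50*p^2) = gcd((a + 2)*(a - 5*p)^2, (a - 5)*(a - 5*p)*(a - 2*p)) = -a + 5*p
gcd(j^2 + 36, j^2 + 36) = j^2 + 36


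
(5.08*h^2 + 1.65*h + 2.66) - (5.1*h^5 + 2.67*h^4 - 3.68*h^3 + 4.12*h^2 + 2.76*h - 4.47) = -5.1*h^5 - 2.67*h^4 + 3.68*h^3 + 0.96*h^2 - 1.11*h + 7.13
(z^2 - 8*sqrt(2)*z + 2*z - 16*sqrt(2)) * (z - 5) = z^3 - 8*sqrt(2)*z^2 - 3*z^2 - 10*z + 24*sqrt(2)*z + 80*sqrt(2)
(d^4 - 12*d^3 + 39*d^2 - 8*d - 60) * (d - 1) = d^5 - 13*d^4 + 51*d^3 - 47*d^2 - 52*d + 60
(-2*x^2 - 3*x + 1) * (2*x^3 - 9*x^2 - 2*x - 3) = -4*x^5 + 12*x^4 + 33*x^3 + 3*x^2 + 7*x - 3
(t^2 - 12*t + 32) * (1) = t^2 - 12*t + 32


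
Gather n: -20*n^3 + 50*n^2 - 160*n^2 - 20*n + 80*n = -20*n^3 - 110*n^2 + 60*n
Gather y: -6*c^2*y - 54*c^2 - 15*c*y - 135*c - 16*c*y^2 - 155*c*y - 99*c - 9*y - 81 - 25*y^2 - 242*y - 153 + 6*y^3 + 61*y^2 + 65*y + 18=-54*c^2 - 234*c + 6*y^3 + y^2*(36 - 16*c) + y*(-6*c^2 - 170*c - 186) - 216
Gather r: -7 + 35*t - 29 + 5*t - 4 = 40*t - 40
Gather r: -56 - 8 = -64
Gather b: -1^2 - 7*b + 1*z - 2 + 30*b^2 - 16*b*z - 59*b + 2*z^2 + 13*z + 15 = 30*b^2 + b*(-16*z - 66) + 2*z^2 + 14*z + 12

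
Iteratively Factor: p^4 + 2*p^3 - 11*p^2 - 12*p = (p - 3)*(p^3 + 5*p^2 + 4*p) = (p - 3)*(p + 4)*(p^2 + p) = p*(p - 3)*(p + 4)*(p + 1)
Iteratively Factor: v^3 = (v)*(v^2) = v^2*(v)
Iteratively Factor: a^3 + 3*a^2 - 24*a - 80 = (a - 5)*(a^2 + 8*a + 16) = (a - 5)*(a + 4)*(a + 4)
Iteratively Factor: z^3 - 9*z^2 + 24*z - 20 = (z - 5)*(z^2 - 4*z + 4) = (z - 5)*(z - 2)*(z - 2)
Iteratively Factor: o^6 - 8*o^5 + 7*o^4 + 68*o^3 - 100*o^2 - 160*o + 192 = (o - 3)*(o^5 - 5*o^4 - 8*o^3 + 44*o^2 + 32*o - 64) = (o - 3)*(o - 1)*(o^4 - 4*o^3 - 12*o^2 + 32*o + 64) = (o - 4)*(o - 3)*(o - 1)*(o^3 - 12*o - 16) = (o - 4)^2*(o - 3)*(o - 1)*(o^2 + 4*o + 4) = (o - 4)^2*(o - 3)*(o - 1)*(o + 2)*(o + 2)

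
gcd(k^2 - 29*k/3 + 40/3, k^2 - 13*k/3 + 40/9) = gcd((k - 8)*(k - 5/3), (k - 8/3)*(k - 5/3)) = k - 5/3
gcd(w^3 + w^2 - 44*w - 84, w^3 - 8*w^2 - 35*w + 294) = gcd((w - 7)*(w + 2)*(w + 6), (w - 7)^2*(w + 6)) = w^2 - w - 42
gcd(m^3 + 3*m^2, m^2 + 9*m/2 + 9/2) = m + 3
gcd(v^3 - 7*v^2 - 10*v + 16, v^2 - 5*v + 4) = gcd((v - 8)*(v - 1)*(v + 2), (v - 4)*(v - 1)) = v - 1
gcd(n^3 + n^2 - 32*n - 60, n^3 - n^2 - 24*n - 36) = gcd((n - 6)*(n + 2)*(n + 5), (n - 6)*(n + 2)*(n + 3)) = n^2 - 4*n - 12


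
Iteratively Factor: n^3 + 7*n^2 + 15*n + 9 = (n + 1)*(n^2 + 6*n + 9) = (n + 1)*(n + 3)*(n + 3)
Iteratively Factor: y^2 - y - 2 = (y + 1)*(y - 2)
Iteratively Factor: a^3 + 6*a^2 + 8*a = (a + 4)*(a^2 + 2*a) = a*(a + 4)*(a + 2)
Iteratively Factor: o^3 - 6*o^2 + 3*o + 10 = (o + 1)*(o^2 - 7*o + 10) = (o - 2)*(o + 1)*(o - 5)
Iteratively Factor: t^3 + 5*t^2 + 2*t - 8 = (t - 1)*(t^2 + 6*t + 8) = (t - 1)*(t + 4)*(t + 2)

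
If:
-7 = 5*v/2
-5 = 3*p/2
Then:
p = -10/3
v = -14/5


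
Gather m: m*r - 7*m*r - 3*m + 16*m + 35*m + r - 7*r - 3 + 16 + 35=m*(48 - 6*r) - 6*r + 48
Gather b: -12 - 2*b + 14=2 - 2*b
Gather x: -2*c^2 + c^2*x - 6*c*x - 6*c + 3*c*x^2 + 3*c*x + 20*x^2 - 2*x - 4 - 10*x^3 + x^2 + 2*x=-2*c^2 - 6*c - 10*x^3 + x^2*(3*c + 21) + x*(c^2 - 3*c) - 4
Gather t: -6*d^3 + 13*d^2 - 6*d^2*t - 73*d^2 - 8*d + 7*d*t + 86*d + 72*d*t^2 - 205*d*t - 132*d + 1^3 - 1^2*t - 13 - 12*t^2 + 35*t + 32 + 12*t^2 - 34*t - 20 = -6*d^3 - 60*d^2 + 72*d*t^2 - 54*d + t*(-6*d^2 - 198*d)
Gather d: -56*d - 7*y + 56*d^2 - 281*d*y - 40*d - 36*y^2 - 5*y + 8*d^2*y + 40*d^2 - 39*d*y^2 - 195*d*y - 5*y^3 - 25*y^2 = d^2*(8*y + 96) + d*(-39*y^2 - 476*y - 96) - 5*y^3 - 61*y^2 - 12*y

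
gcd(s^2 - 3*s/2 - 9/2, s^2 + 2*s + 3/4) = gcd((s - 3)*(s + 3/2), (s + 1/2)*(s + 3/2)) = s + 3/2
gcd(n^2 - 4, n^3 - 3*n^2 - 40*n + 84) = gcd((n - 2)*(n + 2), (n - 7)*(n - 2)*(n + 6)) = n - 2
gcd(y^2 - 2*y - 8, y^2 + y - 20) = y - 4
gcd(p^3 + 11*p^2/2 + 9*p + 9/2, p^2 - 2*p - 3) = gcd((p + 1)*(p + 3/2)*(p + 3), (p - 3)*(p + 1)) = p + 1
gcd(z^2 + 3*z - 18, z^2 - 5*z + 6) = z - 3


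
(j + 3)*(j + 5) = j^2 + 8*j + 15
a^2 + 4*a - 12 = (a - 2)*(a + 6)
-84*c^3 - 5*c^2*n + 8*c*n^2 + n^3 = (-3*c + n)*(4*c + n)*(7*c + n)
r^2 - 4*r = r*(r - 4)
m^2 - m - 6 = (m - 3)*(m + 2)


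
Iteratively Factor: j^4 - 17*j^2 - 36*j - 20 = (j + 2)*(j^3 - 2*j^2 - 13*j - 10) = (j + 1)*(j + 2)*(j^2 - 3*j - 10) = (j - 5)*(j + 1)*(j + 2)*(j + 2)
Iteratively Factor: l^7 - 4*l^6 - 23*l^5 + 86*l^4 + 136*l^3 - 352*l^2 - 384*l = (l - 3)*(l^6 - l^5 - 26*l^4 + 8*l^3 + 160*l^2 + 128*l) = l*(l - 3)*(l^5 - l^4 - 26*l^3 + 8*l^2 + 160*l + 128) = l*(l - 3)*(l + 4)*(l^4 - 5*l^3 - 6*l^2 + 32*l + 32) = l*(l - 3)*(l + 1)*(l + 4)*(l^3 - 6*l^2 + 32) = l*(l - 3)*(l + 1)*(l + 2)*(l + 4)*(l^2 - 8*l + 16) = l*(l - 4)*(l - 3)*(l + 1)*(l + 2)*(l + 4)*(l - 4)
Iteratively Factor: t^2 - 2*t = (t)*(t - 2)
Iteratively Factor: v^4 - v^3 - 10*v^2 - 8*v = (v + 2)*(v^3 - 3*v^2 - 4*v) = (v - 4)*(v + 2)*(v^2 + v) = (v - 4)*(v + 1)*(v + 2)*(v)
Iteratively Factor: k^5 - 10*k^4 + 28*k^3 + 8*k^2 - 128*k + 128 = (k - 2)*(k^4 - 8*k^3 + 12*k^2 + 32*k - 64) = (k - 2)^2*(k^3 - 6*k^2 + 32) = (k - 2)^2*(k + 2)*(k^2 - 8*k + 16) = (k - 4)*(k - 2)^2*(k + 2)*(k - 4)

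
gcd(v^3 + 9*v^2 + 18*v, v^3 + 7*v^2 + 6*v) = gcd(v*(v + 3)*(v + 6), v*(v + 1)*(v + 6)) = v^2 + 6*v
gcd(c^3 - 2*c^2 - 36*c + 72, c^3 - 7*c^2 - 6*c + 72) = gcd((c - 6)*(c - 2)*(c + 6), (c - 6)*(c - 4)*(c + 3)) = c - 6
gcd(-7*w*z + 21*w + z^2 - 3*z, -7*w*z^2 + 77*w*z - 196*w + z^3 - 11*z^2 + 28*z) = -7*w + z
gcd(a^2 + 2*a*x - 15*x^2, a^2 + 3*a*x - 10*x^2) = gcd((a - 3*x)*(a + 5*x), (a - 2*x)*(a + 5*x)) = a + 5*x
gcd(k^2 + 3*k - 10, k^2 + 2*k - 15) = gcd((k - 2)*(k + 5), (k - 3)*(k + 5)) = k + 5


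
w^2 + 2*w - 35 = (w - 5)*(w + 7)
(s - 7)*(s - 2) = s^2 - 9*s + 14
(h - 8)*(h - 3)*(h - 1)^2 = h^4 - 13*h^3 + 47*h^2 - 59*h + 24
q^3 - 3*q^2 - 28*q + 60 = (q - 6)*(q - 2)*(q + 5)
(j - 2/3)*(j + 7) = j^2 + 19*j/3 - 14/3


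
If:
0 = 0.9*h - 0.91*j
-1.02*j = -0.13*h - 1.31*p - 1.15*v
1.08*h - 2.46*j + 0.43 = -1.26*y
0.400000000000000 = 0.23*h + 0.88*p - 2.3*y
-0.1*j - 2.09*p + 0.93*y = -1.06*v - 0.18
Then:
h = 0.20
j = 0.19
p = 0.06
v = 0.08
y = -0.13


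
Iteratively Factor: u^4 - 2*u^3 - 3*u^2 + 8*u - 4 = (u - 1)*(u^3 - u^2 - 4*u + 4) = (u - 1)*(u + 2)*(u^2 - 3*u + 2) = (u - 1)^2*(u + 2)*(u - 2)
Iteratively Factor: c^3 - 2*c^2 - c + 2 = (c - 1)*(c^2 - c - 2) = (c - 1)*(c + 1)*(c - 2)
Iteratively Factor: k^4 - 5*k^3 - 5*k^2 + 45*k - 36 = (k - 3)*(k^3 - 2*k^2 - 11*k + 12) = (k - 3)*(k + 3)*(k^2 - 5*k + 4) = (k - 4)*(k - 3)*(k + 3)*(k - 1)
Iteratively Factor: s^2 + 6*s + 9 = (s + 3)*(s + 3)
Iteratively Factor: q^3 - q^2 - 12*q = (q - 4)*(q^2 + 3*q) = (q - 4)*(q + 3)*(q)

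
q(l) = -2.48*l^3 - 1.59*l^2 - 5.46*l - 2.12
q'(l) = -7.44*l^2 - 3.18*l - 5.46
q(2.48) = -63.27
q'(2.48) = -59.11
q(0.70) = -7.57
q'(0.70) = -11.33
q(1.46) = -21.20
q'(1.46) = -25.96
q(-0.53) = 0.70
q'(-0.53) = -5.86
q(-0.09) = -1.64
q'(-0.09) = -5.23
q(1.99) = -38.83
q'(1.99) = -41.25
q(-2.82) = 56.25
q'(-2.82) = -55.66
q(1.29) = -17.13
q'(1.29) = -21.94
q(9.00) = -1987.97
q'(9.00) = -636.72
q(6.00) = -627.80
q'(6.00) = -292.38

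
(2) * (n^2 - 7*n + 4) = 2*n^2 - 14*n + 8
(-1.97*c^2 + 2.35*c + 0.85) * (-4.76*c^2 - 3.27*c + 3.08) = 9.3772*c^4 - 4.7441*c^3 - 17.7981*c^2 + 4.4585*c + 2.618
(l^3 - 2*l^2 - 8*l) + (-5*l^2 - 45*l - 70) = l^3 - 7*l^2 - 53*l - 70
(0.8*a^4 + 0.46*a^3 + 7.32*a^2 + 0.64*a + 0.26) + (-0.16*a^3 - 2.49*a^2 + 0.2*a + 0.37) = 0.8*a^4 + 0.3*a^3 + 4.83*a^2 + 0.84*a + 0.63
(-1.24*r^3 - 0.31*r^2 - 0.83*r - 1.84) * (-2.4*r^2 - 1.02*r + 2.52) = 2.976*r^5 + 2.0088*r^4 - 0.8166*r^3 + 4.4814*r^2 - 0.2148*r - 4.6368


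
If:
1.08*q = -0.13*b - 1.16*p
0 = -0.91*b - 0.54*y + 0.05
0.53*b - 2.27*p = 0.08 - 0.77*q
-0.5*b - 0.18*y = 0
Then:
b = -0.08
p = -0.04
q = 0.05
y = 0.24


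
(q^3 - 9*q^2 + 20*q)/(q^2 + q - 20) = q*(q - 5)/(q + 5)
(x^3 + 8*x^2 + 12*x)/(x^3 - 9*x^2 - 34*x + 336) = x*(x + 2)/(x^2 - 15*x + 56)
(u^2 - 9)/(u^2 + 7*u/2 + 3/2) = 2*(u - 3)/(2*u + 1)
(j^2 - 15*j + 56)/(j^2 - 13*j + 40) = (j - 7)/(j - 5)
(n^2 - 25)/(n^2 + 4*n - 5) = (n - 5)/(n - 1)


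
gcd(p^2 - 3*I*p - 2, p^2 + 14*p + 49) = 1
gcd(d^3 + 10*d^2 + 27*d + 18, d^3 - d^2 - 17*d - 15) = d^2 + 4*d + 3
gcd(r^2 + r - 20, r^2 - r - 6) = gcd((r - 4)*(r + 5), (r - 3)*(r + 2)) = 1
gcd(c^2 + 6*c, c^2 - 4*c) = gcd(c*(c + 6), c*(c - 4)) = c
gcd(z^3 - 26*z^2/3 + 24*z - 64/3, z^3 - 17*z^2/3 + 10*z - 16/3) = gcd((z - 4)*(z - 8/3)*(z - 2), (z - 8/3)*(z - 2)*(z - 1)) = z^2 - 14*z/3 + 16/3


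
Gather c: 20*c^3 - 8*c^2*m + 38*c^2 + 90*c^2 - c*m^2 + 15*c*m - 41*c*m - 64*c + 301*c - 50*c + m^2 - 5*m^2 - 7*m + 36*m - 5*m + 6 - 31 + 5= 20*c^3 + c^2*(128 - 8*m) + c*(-m^2 - 26*m + 187) - 4*m^2 + 24*m - 20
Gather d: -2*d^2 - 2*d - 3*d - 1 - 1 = -2*d^2 - 5*d - 2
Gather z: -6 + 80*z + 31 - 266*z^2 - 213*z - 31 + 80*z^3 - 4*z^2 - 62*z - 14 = 80*z^3 - 270*z^2 - 195*z - 20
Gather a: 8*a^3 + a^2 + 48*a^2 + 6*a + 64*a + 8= 8*a^3 + 49*a^2 + 70*a + 8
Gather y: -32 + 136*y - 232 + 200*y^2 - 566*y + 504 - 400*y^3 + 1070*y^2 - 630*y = -400*y^3 + 1270*y^2 - 1060*y + 240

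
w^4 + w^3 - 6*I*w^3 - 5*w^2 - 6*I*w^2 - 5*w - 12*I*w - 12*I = (w + 1)*(w - 4*I)*(w - 3*I)*(w + I)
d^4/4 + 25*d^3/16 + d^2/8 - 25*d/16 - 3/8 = (d/4 + 1/4)*(d - 1)*(d + 1/4)*(d + 6)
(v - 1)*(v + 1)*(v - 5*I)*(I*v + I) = I*v^4 + 5*v^3 + I*v^3 + 5*v^2 - I*v^2 - 5*v - I*v - 5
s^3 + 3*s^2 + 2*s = s*(s + 1)*(s + 2)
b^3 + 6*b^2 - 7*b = b*(b - 1)*(b + 7)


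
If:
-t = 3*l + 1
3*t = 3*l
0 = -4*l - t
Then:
No Solution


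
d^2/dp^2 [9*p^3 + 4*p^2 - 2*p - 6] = 54*p + 8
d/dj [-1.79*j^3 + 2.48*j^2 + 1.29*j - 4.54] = -5.37*j^2 + 4.96*j + 1.29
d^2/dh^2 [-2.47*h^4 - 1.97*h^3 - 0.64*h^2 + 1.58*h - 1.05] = -29.64*h^2 - 11.82*h - 1.28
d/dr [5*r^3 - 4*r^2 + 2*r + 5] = 15*r^2 - 8*r + 2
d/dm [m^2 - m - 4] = 2*m - 1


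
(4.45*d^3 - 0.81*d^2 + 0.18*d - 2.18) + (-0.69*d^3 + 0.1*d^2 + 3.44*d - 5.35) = 3.76*d^3 - 0.71*d^2 + 3.62*d - 7.53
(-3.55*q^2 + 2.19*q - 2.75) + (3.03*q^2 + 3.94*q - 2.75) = -0.52*q^2 + 6.13*q - 5.5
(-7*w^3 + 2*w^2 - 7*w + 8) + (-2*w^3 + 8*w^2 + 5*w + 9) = -9*w^3 + 10*w^2 - 2*w + 17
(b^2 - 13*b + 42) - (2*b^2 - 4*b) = -b^2 - 9*b + 42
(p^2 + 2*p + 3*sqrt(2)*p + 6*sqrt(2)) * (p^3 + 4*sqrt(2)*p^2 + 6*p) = p^5 + 2*p^4 + 7*sqrt(2)*p^4 + 14*sqrt(2)*p^3 + 30*p^3 + 18*sqrt(2)*p^2 + 60*p^2 + 36*sqrt(2)*p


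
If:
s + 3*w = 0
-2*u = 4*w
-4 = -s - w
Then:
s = 6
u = 4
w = -2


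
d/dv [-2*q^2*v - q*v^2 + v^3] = -2*q^2 - 2*q*v + 3*v^2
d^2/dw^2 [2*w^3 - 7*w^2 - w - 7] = 12*w - 14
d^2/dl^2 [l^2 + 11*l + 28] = 2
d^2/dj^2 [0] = 0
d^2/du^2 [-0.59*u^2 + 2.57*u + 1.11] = -1.18000000000000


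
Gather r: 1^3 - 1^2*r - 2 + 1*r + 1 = 0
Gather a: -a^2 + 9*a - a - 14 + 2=-a^2 + 8*a - 12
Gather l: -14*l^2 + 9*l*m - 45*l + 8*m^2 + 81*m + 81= -14*l^2 + l*(9*m - 45) + 8*m^2 + 81*m + 81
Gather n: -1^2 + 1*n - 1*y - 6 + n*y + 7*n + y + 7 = n*(y + 8)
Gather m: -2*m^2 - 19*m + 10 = -2*m^2 - 19*m + 10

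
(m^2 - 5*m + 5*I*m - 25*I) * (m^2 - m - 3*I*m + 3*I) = m^4 - 6*m^3 + 2*I*m^3 + 20*m^2 - 12*I*m^2 - 90*m + 10*I*m + 75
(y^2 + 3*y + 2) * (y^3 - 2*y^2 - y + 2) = y^5 + y^4 - 5*y^3 - 5*y^2 + 4*y + 4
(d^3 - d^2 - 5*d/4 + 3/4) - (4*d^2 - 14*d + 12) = d^3 - 5*d^2 + 51*d/4 - 45/4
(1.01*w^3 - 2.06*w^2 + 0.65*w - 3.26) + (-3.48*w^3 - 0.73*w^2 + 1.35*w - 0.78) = -2.47*w^3 - 2.79*w^2 + 2.0*w - 4.04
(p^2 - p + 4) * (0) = 0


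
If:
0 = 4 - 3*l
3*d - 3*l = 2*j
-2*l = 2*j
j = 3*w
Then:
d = 4/9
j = -4/3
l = 4/3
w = -4/9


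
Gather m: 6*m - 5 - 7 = 6*m - 12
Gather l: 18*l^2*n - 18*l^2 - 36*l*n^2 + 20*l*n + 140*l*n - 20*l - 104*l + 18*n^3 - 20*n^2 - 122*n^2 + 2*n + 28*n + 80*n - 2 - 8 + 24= l^2*(18*n - 18) + l*(-36*n^2 + 160*n - 124) + 18*n^3 - 142*n^2 + 110*n + 14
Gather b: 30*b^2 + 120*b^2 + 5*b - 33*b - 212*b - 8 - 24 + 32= 150*b^2 - 240*b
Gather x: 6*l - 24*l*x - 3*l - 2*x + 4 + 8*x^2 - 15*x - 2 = 3*l + 8*x^2 + x*(-24*l - 17) + 2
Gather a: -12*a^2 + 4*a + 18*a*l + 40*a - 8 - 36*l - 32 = -12*a^2 + a*(18*l + 44) - 36*l - 40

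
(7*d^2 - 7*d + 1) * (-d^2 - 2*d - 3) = -7*d^4 - 7*d^3 - 8*d^2 + 19*d - 3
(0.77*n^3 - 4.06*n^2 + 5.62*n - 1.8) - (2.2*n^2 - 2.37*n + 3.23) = 0.77*n^3 - 6.26*n^2 + 7.99*n - 5.03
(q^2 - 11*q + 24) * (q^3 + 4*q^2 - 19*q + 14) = q^5 - 7*q^4 - 39*q^3 + 319*q^2 - 610*q + 336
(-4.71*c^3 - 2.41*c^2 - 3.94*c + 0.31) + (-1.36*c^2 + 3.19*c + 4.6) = -4.71*c^3 - 3.77*c^2 - 0.75*c + 4.91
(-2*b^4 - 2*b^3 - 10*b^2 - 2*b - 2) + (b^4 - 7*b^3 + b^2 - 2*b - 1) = -b^4 - 9*b^3 - 9*b^2 - 4*b - 3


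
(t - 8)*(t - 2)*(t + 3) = t^3 - 7*t^2 - 14*t + 48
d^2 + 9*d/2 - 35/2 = (d - 5/2)*(d + 7)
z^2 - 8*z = z*(z - 8)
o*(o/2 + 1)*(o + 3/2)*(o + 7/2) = o^4/2 + 7*o^3/2 + 61*o^2/8 + 21*o/4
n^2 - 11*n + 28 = (n - 7)*(n - 4)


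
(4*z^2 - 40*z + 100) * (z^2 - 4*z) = 4*z^4 - 56*z^3 + 260*z^2 - 400*z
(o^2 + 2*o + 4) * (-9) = -9*o^2 - 18*o - 36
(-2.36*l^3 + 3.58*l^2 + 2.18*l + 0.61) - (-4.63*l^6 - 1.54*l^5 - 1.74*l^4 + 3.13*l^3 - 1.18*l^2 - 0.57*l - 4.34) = 4.63*l^6 + 1.54*l^5 + 1.74*l^4 - 5.49*l^3 + 4.76*l^2 + 2.75*l + 4.95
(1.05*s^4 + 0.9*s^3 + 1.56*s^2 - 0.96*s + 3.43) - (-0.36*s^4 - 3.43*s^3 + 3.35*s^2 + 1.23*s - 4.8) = 1.41*s^4 + 4.33*s^3 - 1.79*s^2 - 2.19*s + 8.23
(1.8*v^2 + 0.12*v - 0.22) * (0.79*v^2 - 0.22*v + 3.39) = 1.422*v^4 - 0.3012*v^3 + 5.9018*v^2 + 0.4552*v - 0.7458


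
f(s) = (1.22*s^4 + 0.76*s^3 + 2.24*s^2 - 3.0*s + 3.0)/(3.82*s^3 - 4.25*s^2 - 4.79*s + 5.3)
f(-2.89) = -0.89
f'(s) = (-11.46*s^2 + 8.5*s + 4.79)*(1.22*s^4 + 0.76*s^3 + 2.24*s^2 - 3.0*s + 3.0)/(3.82*s^3 - 4.25*s^2 - 4.79*s + 5.3)^2 + (4.88*s^3 + 2.28*s^2 + 4.48*s - 3.0)/(3.82*s^3 - 4.25*s^2 - 4.79*s + 5.3)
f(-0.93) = 2.67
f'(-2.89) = 0.10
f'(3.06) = -0.17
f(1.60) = 6.26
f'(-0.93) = -14.61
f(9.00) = 3.63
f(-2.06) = -0.94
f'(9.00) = 0.29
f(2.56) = 2.57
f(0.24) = 0.61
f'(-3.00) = 0.13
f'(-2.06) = -0.34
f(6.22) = 2.85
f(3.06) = 2.38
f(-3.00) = -0.91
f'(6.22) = 0.26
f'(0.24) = 0.52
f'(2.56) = -0.66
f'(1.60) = -16.04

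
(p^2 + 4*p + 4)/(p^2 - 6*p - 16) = (p + 2)/(p - 8)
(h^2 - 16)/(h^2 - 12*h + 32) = (h + 4)/(h - 8)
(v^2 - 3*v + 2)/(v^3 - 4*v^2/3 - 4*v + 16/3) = 3*(v - 1)/(3*v^2 + 2*v - 8)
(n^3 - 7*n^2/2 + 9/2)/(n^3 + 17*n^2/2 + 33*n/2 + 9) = (2*n^2 - 9*n + 9)/(2*n^2 + 15*n + 18)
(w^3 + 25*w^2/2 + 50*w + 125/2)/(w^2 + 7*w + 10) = (2*w^2 + 15*w + 25)/(2*(w + 2))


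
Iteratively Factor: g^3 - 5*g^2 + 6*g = (g - 2)*(g^2 - 3*g) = g*(g - 2)*(g - 3)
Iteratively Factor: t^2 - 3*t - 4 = (t - 4)*(t + 1)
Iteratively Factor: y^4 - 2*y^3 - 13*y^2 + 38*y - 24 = (y - 2)*(y^3 - 13*y + 12) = (y - 3)*(y - 2)*(y^2 + 3*y - 4) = (y - 3)*(y - 2)*(y - 1)*(y + 4)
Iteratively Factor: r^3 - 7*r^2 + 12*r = (r - 4)*(r^2 - 3*r) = r*(r - 4)*(r - 3)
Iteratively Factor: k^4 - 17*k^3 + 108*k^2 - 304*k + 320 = (k - 5)*(k^3 - 12*k^2 + 48*k - 64) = (k - 5)*(k - 4)*(k^2 - 8*k + 16) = (k - 5)*(k - 4)^2*(k - 4)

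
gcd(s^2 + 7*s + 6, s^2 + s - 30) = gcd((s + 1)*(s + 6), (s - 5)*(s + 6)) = s + 6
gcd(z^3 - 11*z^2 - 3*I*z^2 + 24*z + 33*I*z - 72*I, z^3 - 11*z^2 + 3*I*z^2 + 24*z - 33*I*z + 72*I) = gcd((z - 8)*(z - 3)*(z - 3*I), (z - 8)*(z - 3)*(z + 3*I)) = z^2 - 11*z + 24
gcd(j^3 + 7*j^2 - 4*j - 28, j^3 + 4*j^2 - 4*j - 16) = j^2 - 4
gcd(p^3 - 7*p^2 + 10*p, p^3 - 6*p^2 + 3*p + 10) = p^2 - 7*p + 10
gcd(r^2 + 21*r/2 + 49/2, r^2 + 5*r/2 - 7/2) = r + 7/2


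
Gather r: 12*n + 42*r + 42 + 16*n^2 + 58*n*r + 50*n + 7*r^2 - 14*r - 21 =16*n^2 + 62*n + 7*r^2 + r*(58*n + 28) + 21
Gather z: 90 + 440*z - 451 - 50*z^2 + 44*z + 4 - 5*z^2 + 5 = -55*z^2 + 484*z - 352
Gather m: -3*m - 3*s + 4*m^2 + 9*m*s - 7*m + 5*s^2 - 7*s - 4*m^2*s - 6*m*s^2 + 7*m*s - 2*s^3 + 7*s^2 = m^2*(4 - 4*s) + m*(-6*s^2 + 16*s - 10) - 2*s^3 + 12*s^2 - 10*s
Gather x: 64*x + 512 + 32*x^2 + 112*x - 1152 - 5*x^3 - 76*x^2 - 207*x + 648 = -5*x^3 - 44*x^2 - 31*x + 8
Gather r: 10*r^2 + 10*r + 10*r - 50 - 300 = 10*r^2 + 20*r - 350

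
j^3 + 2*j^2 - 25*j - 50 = (j - 5)*(j + 2)*(j + 5)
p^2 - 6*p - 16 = (p - 8)*(p + 2)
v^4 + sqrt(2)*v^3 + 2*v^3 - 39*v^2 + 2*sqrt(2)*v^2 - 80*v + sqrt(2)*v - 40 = (v - 4*sqrt(2))*(v + 5*sqrt(2))*(sqrt(2)*v/2 + sqrt(2)/2)*(sqrt(2)*v + sqrt(2))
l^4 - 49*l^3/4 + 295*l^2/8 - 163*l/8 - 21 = (l - 8)*(l - 3)*(l - 7/4)*(l + 1/2)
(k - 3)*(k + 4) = k^2 + k - 12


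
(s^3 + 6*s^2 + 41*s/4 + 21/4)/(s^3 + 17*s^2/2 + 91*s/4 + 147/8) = 2*(s + 1)/(2*s + 7)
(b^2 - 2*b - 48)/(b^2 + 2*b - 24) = (b - 8)/(b - 4)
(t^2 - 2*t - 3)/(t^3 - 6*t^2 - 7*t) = (t - 3)/(t*(t - 7))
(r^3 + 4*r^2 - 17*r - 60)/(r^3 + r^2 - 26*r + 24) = (r^2 + 8*r + 15)/(r^2 + 5*r - 6)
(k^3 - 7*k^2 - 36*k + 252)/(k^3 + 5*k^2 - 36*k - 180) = (k - 7)/(k + 5)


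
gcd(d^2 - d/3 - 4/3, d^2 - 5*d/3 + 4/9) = d - 4/3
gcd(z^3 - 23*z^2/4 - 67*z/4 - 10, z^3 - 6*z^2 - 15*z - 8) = z^2 - 7*z - 8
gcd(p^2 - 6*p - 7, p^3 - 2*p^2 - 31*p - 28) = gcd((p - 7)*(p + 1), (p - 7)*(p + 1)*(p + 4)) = p^2 - 6*p - 7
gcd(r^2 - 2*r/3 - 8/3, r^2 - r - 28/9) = r + 4/3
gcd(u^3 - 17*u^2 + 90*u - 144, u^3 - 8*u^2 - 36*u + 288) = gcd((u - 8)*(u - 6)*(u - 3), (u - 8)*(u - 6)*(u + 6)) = u^2 - 14*u + 48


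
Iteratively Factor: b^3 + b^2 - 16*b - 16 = (b + 4)*(b^2 - 3*b - 4) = (b + 1)*(b + 4)*(b - 4)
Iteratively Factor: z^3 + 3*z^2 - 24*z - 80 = (z + 4)*(z^2 - z - 20) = (z - 5)*(z + 4)*(z + 4)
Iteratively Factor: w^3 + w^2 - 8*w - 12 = (w + 2)*(w^2 - w - 6) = (w - 3)*(w + 2)*(w + 2)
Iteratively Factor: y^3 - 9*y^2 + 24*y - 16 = (y - 1)*(y^2 - 8*y + 16) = (y - 4)*(y - 1)*(y - 4)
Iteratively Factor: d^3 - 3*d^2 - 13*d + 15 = (d + 3)*(d^2 - 6*d + 5) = (d - 5)*(d + 3)*(d - 1)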